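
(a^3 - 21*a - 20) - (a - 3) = a^3 - 22*a - 17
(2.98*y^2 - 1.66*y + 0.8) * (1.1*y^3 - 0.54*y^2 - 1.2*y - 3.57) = 3.278*y^5 - 3.4352*y^4 - 1.7996*y^3 - 9.0786*y^2 + 4.9662*y - 2.856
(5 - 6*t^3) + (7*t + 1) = -6*t^3 + 7*t + 6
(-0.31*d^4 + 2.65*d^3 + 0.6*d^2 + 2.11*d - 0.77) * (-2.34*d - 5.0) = 0.7254*d^5 - 4.651*d^4 - 14.654*d^3 - 7.9374*d^2 - 8.7482*d + 3.85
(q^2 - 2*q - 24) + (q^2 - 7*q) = 2*q^2 - 9*q - 24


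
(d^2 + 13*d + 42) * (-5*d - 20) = -5*d^3 - 85*d^2 - 470*d - 840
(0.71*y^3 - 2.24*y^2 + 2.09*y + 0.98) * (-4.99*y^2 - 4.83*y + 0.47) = -3.5429*y^5 + 7.7483*y^4 + 0.723800000000001*y^3 - 16.0377*y^2 - 3.7511*y + 0.4606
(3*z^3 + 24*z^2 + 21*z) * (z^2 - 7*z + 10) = 3*z^5 + 3*z^4 - 117*z^3 + 93*z^2 + 210*z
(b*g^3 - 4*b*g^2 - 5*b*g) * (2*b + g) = 2*b^2*g^3 - 8*b^2*g^2 - 10*b^2*g + b*g^4 - 4*b*g^3 - 5*b*g^2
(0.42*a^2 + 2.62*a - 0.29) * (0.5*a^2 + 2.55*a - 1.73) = 0.21*a^4 + 2.381*a^3 + 5.8094*a^2 - 5.2721*a + 0.5017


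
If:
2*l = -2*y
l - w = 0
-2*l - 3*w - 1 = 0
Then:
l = -1/5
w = -1/5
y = 1/5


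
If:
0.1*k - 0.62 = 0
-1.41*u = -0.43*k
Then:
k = 6.20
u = 1.89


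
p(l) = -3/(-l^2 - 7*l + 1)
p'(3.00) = -0.05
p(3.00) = 0.10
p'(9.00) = 0.00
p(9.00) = 0.02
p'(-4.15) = 0.02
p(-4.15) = -0.23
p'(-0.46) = -1.14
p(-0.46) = -0.75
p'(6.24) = -0.01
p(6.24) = 0.04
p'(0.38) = -7.15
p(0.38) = 1.66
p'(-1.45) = -0.15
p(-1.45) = -0.33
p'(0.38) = -7.15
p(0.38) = 1.66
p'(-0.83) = -0.43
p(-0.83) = -0.49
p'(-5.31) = 0.11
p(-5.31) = -0.30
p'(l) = -3*(2*l + 7)/(-l^2 - 7*l + 1)^2 = 3*(-2*l - 7)/(l^2 + 7*l - 1)^2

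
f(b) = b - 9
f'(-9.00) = 1.00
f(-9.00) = -18.00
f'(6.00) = 1.00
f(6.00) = -3.00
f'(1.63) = 1.00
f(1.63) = -7.37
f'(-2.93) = 1.00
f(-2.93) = -11.93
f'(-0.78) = 1.00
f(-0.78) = -9.78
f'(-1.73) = 1.00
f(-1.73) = -10.73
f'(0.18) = 1.00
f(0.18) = -8.82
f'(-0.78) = 1.00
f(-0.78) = -9.78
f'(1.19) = 1.00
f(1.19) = -7.81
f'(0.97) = 1.00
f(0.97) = -8.03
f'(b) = 1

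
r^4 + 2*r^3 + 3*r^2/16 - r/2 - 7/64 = (r - 1/2)*(r + 1/4)*(r + 1/2)*(r + 7/4)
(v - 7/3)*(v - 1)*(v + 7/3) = v^3 - v^2 - 49*v/9 + 49/9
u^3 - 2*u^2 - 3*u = u*(u - 3)*(u + 1)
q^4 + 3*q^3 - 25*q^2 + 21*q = q*(q - 3)*(q - 1)*(q + 7)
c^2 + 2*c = c*(c + 2)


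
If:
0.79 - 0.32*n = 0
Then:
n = 2.47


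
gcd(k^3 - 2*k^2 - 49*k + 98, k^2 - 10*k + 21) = k - 7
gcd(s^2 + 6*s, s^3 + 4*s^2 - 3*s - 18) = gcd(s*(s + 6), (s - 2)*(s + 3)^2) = 1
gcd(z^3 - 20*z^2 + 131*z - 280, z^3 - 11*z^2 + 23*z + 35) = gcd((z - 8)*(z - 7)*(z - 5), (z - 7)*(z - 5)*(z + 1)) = z^2 - 12*z + 35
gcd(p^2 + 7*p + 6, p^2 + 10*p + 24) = p + 6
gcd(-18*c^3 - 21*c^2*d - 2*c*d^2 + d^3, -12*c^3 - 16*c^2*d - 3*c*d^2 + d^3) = 6*c^2 + 5*c*d - d^2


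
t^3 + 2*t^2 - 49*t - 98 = (t - 7)*(t + 2)*(t + 7)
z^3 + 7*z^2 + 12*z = z*(z + 3)*(z + 4)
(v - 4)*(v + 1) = v^2 - 3*v - 4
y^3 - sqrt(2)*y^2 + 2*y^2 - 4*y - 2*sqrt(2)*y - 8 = (y + 2)*(y - 2*sqrt(2))*(y + sqrt(2))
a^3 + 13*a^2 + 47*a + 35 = (a + 1)*(a + 5)*(a + 7)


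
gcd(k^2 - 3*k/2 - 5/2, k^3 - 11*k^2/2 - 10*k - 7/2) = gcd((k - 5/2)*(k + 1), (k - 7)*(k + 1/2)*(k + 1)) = k + 1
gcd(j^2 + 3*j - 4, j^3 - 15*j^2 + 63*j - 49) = j - 1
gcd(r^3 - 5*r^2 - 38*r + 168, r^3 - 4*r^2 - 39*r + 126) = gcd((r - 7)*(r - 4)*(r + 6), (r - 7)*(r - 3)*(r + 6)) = r^2 - r - 42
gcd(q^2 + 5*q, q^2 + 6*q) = q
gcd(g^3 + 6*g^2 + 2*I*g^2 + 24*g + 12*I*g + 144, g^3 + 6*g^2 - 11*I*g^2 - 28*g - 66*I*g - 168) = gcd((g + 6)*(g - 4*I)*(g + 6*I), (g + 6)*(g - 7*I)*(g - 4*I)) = g^2 + g*(6 - 4*I) - 24*I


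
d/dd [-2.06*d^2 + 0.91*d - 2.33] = 0.91 - 4.12*d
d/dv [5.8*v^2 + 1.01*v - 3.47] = 11.6*v + 1.01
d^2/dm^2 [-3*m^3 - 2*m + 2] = -18*m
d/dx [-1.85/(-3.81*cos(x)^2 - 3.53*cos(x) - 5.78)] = (14.097*cos(x) + 6.5305)*sin(x)/(3.81*cos(x)^2 + 3.53*cos(x) + 5.78)^2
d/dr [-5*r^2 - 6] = -10*r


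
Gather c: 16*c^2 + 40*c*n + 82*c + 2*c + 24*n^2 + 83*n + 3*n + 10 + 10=16*c^2 + c*(40*n + 84) + 24*n^2 + 86*n + 20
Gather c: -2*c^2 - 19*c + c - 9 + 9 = -2*c^2 - 18*c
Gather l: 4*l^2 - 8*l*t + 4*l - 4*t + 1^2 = 4*l^2 + l*(4 - 8*t) - 4*t + 1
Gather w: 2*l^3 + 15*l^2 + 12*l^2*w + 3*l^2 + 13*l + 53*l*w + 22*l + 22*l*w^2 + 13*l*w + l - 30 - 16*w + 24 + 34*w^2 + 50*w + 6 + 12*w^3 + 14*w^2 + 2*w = 2*l^3 + 18*l^2 + 36*l + 12*w^3 + w^2*(22*l + 48) + w*(12*l^2 + 66*l + 36)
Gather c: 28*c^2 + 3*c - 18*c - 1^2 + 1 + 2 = 28*c^2 - 15*c + 2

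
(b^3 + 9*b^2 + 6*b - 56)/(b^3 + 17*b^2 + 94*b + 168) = (b - 2)/(b + 6)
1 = 1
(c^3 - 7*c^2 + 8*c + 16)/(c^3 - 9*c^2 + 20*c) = (c^2 - 3*c - 4)/(c*(c - 5))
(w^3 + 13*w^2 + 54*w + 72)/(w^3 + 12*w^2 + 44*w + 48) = (w + 3)/(w + 2)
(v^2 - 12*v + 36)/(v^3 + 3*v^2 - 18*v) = (v^2 - 12*v + 36)/(v*(v^2 + 3*v - 18))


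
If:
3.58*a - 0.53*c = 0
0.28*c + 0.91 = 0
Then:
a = -0.48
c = -3.25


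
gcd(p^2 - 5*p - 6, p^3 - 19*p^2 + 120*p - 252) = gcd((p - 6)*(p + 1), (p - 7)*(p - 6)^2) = p - 6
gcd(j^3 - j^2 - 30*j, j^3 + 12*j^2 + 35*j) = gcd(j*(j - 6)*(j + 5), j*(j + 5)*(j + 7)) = j^2 + 5*j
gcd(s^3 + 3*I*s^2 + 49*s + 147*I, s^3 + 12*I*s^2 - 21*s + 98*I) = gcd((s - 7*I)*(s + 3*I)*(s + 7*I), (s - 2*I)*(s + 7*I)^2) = s + 7*I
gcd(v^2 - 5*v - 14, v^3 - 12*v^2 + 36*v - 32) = 1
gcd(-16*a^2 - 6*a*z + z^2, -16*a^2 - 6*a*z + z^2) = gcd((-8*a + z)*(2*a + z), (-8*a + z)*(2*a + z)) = -16*a^2 - 6*a*z + z^2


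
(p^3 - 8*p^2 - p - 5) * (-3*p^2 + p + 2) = -3*p^5 + 25*p^4 - 3*p^3 - 2*p^2 - 7*p - 10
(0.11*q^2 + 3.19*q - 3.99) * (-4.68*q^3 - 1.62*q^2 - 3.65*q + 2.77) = -0.5148*q^5 - 15.1074*q^4 + 13.1039*q^3 - 4.875*q^2 + 23.3998*q - 11.0523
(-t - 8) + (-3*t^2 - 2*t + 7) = -3*t^2 - 3*t - 1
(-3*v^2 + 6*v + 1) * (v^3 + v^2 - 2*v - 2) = -3*v^5 + 3*v^4 + 13*v^3 - 5*v^2 - 14*v - 2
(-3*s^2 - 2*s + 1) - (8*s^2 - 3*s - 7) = -11*s^2 + s + 8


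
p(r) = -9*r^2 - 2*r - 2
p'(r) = -18*r - 2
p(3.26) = -104.17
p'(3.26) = -60.68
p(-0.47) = -3.05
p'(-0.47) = 6.46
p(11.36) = -1186.17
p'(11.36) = -206.48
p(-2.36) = -47.41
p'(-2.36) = 40.48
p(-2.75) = -64.56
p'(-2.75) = 47.50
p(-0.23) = -2.02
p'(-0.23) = 2.14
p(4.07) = -159.22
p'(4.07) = -75.26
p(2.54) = -65.14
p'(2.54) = -47.72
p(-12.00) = -1274.00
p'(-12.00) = 214.00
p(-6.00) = -314.00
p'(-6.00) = 106.00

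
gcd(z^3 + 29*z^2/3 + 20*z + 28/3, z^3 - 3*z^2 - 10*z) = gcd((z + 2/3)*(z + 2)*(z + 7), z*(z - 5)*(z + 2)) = z + 2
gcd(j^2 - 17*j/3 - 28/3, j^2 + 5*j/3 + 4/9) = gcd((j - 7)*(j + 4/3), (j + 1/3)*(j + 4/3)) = j + 4/3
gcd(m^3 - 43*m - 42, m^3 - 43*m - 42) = m^3 - 43*m - 42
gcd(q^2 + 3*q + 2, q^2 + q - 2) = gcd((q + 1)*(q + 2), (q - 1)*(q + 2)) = q + 2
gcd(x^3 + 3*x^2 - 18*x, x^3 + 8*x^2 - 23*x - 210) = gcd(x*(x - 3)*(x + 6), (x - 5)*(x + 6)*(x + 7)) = x + 6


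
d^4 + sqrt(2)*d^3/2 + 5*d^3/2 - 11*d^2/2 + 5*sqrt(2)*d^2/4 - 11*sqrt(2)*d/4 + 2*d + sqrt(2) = (d - 1)*(d - 1/2)*(d + 4)*(d + sqrt(2)/2)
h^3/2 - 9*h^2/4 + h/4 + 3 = (h/2 + 1/2)*(h - 4)*(h - 3/2)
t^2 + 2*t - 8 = (t - 2)*(t + 4)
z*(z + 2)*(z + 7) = z^3 + 9*z^2 + 14*z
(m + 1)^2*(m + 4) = m^3 + 6*m^2 + 9*m + 4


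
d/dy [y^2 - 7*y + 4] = 2*y - 7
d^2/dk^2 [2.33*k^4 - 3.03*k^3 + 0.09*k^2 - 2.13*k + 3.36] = 27.96*k^2 - 18.18*k + 0.18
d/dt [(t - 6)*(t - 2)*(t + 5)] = 3*t^2 - 6*t - 28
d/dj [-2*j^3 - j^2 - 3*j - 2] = -6*j^2 - 2*j - 3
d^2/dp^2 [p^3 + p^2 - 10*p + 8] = 6*p + 2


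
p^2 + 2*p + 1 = (p + 1)^2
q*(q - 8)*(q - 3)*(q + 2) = q^4 - 9*q^3 + 2*q^2 + 48*q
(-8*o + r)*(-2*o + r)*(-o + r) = -16*o^3 + 26*o^2*r - 11*o*r^2 + r^3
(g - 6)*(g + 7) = g^2 + g - 42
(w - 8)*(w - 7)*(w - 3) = w^3 - 18*w^2 + 101*w - 168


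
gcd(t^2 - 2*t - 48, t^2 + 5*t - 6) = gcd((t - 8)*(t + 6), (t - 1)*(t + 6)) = t + 6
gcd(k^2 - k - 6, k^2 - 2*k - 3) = k - 3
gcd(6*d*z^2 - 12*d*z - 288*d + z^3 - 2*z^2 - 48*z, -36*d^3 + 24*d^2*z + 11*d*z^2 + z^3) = 6*d + z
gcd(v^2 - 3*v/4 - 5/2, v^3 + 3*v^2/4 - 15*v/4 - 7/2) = v - 2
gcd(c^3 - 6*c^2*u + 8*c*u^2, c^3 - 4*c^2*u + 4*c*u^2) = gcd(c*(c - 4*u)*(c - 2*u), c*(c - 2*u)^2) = -c^2 + 2*c*u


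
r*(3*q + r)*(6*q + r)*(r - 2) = 18*q^2*r^2 - 36*q^2*r + 9*q*r^3 - 18*q*r^2 + r^4 - 2*r^3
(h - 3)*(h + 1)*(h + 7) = h^3 + 5*h^2 - 17*h - 21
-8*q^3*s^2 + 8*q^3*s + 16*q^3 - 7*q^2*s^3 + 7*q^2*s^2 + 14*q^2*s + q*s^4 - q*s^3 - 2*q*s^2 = (-8*q + s)*(q + s)*(s - 2)*(q*s + q)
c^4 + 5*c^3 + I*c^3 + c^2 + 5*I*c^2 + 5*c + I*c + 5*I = (c + 5)*(c - I)*(c + I)^2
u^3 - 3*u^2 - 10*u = u*(u - 5)*(u + 2)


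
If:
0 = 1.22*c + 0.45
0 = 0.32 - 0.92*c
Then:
No Solution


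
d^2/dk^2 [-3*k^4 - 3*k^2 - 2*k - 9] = -36*k^2 - 6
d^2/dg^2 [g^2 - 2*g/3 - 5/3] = 2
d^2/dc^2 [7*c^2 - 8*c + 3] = 14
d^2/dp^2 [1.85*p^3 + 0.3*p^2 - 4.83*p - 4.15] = 11.1*p + 0.6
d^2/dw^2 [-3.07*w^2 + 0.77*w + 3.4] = -6.14000000000000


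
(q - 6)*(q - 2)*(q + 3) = q^3 - 5*q^2 - 12*q + 36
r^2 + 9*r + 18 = (r + 3)*(r + 6)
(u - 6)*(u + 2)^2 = u^3 - 2*u^2 - 20*u - 24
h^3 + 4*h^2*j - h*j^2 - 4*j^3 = (h - j)*(h + j)*(h + 4*j)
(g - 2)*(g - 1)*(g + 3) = g^3 - 7*g + 6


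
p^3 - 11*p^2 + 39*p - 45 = (p - 5)*(p - 3)^2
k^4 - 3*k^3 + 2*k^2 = k^2*(k - 2)*(k - 1)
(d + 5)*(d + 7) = d^2 + 12*d + 35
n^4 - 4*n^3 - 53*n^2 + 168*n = n*(n - 8)*(n - 3)*(n + 7)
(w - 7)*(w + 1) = w^2 - 6*w - 7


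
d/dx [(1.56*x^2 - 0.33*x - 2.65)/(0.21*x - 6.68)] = (0.3276*x^2 - 20.8416*x + 2.7609)/(0.0441*x^2 - 2.8056*x + 44.6224)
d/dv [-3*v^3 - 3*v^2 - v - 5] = -9*v^2 - 6*v - 1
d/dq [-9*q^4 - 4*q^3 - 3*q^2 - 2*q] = -36*q^3 - 12*q^2 - 6*q - 2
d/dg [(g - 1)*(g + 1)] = 2*g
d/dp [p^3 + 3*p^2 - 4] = 3*p*(p + 2)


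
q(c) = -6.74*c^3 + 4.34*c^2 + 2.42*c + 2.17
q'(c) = -20.22*c^2 + 8.68*c + 2.42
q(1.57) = -9.42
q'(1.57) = -33.79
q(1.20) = -0.32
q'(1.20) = -16.28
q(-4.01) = 496.86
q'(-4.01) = -357.53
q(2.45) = -64.97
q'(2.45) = -97.68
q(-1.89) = 58.60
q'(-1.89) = -86.21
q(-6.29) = 1835.96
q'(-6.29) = -852.16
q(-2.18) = 87.35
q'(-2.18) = -112.60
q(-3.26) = 273.92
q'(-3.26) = -240.77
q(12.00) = -10990.55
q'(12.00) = -2805.10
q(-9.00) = 5245.39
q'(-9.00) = -1713.52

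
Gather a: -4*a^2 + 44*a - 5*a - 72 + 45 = -4*a^2 + 39*a - 27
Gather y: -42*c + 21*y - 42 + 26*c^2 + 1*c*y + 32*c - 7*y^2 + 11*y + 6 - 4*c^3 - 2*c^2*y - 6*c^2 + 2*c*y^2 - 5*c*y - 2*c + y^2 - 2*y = -4*c^3 + 20*c^2 - 12*c + y^2*(2*c - 6) + y*(-2*c^2 - 4*c + 30) - 36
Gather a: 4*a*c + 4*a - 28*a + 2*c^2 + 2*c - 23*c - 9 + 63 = a*(4*c - 24) + 2*c^2 - 21*c + 54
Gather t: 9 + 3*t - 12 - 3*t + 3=0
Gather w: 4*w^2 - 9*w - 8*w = 4*w^2 - 17*w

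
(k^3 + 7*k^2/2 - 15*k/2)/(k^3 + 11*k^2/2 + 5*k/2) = (2*k - 3)/(2*k + 1)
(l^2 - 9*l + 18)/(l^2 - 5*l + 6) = (l - 6)/(l - 2)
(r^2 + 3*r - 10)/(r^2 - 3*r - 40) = (r - 2)/(r - 8)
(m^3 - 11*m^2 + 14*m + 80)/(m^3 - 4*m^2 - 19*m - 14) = (m^2 - 13*m + 40)/(m^2 - 6*m - 7)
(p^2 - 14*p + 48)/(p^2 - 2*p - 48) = (p - 6)/(p + 6)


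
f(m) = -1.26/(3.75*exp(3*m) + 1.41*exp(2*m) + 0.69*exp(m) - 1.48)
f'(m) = -1.26*(-11.25*exp(3*m) - 2.82*exp(2*m) - 0.69*exp(m))/(3.75*exp(3*m) + 1.41*exp(2*m) + 0.69*exp(m) - 1.48)^2 = (14.175*exp(2*m) + 3.5532*exp(m) + 0.8694)*exp(m)/(3.75*exp(3*m) + 1.41*exp(2*m) + 0.69*exp(m) - 1.48)^2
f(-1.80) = 0.96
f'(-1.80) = 0.18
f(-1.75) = 0.97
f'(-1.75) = 0.20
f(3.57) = -0.00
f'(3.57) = 0.00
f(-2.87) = 0.88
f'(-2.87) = 0.03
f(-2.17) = 0.91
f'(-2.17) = 0.09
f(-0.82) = 2.16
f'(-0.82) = 6.74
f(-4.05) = 0.86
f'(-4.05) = 0.01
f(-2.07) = 0.92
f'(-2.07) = 0.10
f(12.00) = 0.00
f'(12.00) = 0.00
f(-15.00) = 0.85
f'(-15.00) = 0.00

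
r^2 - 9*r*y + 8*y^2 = (r - 8*y)*(r - y)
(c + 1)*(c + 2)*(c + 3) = c^3 + 6*c^2 + 11*c + 6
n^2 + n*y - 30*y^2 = (n - 5*y)*(n + 6*y)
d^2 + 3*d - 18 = (d - 3)*(d + 6)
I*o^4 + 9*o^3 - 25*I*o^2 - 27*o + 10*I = (o - 5*I)*(o - 2*I)*(o - I)*(I*o + 1)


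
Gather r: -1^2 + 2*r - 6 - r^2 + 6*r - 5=-r^2 + 8*r - 12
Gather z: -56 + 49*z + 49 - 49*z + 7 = 0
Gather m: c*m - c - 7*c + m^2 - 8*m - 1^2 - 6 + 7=-8*c + m^2 + m*(c - 8)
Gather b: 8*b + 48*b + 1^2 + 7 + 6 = 56*b + 14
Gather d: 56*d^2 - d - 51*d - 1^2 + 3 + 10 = 56*d^2 - 52*d + 12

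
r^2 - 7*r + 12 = (r - 4)*(r - 3)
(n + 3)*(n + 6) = n^2 + 9*n + 18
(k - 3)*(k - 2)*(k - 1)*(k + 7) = k^4 + k^3 - 31*k^2 + 71*k - 42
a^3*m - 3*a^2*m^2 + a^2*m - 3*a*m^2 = a*(a - 3*m)*(a*m + m)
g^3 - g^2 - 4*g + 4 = (g - 2)*(g - 1)*(g + 2)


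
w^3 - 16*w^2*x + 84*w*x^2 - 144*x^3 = (w - 6*x)^2*(w - 4*x)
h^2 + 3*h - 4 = (h - 1)*(h + 4)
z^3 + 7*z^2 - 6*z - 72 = (z - 3)*(z + 4)*(z + 6)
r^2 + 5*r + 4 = (r + 1)*(r + 4)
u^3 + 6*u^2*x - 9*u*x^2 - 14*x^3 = (u - 2*x)*(u + x)*(u + 7*x)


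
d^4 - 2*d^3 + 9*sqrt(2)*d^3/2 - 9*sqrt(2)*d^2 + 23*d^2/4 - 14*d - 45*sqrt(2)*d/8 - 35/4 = (d - 5/2)*(d + 1/2)*(d + sqrt(2))*(d + 7*sqrt(2)/2)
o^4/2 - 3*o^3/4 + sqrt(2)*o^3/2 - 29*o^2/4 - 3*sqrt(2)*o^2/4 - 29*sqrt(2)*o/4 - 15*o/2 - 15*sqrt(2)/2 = (o/2 + 1)*(o - 5)*(o + 3/2)*(o + sqrt(2))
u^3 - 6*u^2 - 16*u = u*(u - 8)*(u + 2)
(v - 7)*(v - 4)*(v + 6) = v^3 - 5*v^2 - 38*v + 168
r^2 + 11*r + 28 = (r + 4)*(r + 7)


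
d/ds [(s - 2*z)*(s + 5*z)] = 2*s + 3*z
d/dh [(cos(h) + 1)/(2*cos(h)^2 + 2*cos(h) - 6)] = (cos(h)^2 + 2*cos(h) + 4)*sin(h)/(2*(cos(h)^2 + cos(h) - 3)^2)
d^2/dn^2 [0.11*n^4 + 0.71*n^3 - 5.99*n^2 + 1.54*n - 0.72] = 1.32*n^2 + 4.26*n - 11.98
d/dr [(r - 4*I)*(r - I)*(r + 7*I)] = 3*r^2 + 4*I*r + 31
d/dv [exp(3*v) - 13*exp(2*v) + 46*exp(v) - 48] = (3*exp(2*v) - 26*exp(v) + 46)*exp(v)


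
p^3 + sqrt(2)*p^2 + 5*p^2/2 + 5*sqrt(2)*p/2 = p*(p + 5/2)*(p + sqrt(2))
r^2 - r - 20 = (r - 5)*(r + 4)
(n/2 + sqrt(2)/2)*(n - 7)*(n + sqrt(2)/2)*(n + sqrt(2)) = n^4/2 - 7*n^3/2 + 5*sqrt(2)*n^3/4 - 35*sqrt(2)*n^2/4 + 2*n^2 - 14*n + sqrt(2)*n/2 - 7*sqrt(2)/2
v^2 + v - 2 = (v - 1)*(v + 2)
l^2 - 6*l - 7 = (l - 7)*(l + 1)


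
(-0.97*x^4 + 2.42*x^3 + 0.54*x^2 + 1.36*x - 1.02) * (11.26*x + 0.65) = -10.9222*x^5 + 26.6187*x^4 + 7.6534*x^3 + 15.6646*x^2 - 10.6012*x - 0.663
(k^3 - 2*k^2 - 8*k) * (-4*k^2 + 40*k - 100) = -4*k^5 + 48*k^4 - 148*k^3 - 120*k^2 + 800*k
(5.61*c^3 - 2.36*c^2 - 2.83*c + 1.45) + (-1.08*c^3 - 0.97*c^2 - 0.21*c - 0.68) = 4.53*c^3 - 3.33*c^2 - 3.04*c + 0.77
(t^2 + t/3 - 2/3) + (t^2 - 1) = 2*t^2 + t/3 - 5/3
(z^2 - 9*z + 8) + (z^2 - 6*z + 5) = 2*z^2 - 15*z + 13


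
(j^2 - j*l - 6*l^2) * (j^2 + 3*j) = j^4 - j^3*l + 3*j^3 - 6*j^2*l^2 - 3*j^2*l - 18*j*l^2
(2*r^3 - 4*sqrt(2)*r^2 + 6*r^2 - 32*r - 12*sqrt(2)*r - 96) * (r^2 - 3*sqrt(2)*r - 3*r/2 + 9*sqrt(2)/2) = 2*r^5 - 10*sqrt(2)*r^4 + 3*r^4 - 15*sqrt(2)*r^3 - 17*r^3 - 12*r^2 + 141*sqrt(2)*r^2 + 36*r + 144*sqrt(2)*r - 432*sqrt(2)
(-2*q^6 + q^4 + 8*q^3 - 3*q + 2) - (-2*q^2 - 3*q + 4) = -2*q^6 + q^4 + 8*q^3 + 2*q^2 - 2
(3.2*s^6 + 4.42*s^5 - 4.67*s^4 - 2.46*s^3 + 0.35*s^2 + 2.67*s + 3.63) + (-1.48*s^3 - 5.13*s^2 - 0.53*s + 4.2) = 3.2*s^6 + 4.42*s^5 - 4.67*s^4 - 3.94*s^3 - 4.78*s^2 + 2.14*s + 7.83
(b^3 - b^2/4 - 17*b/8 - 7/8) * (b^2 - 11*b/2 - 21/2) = b^5 - 23*b^4/4 - 45*b^3/4 + 215*b^2/16 + 217*b/8 + 147/16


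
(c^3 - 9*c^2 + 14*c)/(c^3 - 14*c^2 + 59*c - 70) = c/(c - 5)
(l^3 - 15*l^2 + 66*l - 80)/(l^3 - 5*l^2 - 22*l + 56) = (l^2 - 13*l + 40)/(l^2 - 3*l - 28)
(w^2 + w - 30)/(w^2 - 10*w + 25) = (w + 6)/(w - 5)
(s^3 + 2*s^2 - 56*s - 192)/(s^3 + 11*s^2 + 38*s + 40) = (s^2 - 2*s - 48)/(s^2 + 7*s + 10)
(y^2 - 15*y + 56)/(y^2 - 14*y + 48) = (y - 7)/(y - 6)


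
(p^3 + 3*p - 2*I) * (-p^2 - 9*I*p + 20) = -p^5 - 9*I*p^4 + 17*p^3 - 25*I*p^2 + 42*p - 40*I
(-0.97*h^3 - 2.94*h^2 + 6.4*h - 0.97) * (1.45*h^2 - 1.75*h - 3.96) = -1.4065*h^5 - 2.5655*h^4 + 18.2662*h^3 - 0.9641*h^2 - 23.6465*h + 3.8412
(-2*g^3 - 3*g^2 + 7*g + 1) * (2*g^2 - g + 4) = -4*g^5 - 4*g^4 + 9*g^3 - 17*g^2 + 27*g + 4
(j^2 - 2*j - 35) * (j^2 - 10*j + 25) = j^4 - 12*j^3 + 10*j^2 + 300*j - 875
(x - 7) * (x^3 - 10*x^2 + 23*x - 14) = x^4 - 17*x^3 + 93*x^2 - 175*x + 98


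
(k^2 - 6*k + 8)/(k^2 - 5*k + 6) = (k - 4)/(k - 3)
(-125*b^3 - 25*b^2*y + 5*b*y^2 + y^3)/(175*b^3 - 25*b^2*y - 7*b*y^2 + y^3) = (5*b + y)/(-7*b + y)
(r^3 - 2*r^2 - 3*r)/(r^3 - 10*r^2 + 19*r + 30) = r*(r - 3)/(r^2 - 11*r + 30)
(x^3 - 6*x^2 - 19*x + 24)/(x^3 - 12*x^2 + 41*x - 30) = (x^2 - 5*x - 24)/(x^2 - 11*x + 30)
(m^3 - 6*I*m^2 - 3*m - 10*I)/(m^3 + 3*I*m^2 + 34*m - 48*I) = (m^2 - 4*I*m + 5)/(m^2 + 5*I*m + 24)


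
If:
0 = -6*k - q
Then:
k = -q/6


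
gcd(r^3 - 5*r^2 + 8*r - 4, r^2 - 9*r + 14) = r - 2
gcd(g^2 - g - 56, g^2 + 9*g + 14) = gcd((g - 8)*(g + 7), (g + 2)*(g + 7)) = g + 7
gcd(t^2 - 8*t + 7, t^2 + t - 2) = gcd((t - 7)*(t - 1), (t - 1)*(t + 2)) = t - 1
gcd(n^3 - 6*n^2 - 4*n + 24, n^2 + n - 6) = n - 2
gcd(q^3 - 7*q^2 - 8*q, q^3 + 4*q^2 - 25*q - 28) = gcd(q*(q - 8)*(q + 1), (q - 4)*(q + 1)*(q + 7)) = q + 1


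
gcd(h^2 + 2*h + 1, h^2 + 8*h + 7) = h + 1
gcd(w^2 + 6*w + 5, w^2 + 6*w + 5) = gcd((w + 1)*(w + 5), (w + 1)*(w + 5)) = w^2 + 6*w + 5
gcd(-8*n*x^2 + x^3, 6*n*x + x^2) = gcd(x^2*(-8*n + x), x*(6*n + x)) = x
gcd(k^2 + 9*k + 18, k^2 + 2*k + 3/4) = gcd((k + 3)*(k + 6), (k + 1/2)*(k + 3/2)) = 1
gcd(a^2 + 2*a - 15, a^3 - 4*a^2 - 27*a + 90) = a^2 + 2*a - 15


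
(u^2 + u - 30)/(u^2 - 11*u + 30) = (u + 6)/(u - 6)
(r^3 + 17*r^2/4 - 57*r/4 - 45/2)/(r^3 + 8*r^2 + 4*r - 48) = (4*r^2 - 7*r - 15)/(4*(r^2 + 2*r - 8))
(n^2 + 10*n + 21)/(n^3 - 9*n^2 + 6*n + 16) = (n^2 + 10*n + 21)/(n^3 - 9*n^2 + 6*n + 16)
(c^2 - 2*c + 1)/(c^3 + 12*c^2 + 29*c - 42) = (c - 1)/(c^2 + 13*c + 42)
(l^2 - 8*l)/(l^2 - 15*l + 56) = l/(l - 7)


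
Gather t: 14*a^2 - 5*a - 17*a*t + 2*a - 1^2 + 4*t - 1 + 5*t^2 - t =14*a^2 - 3*a + 5*t^2 + t*(3 - 17*a) - 2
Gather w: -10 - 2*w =-2*w - 10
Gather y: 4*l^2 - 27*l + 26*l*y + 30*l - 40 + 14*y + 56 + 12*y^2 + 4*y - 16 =4*l^2 + 3*l + 12*y^2 + y*(26*l + 18)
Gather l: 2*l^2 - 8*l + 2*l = 2*l^2 - 6*l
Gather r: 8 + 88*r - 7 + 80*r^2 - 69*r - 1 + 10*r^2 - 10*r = 90*r^2 + 9*r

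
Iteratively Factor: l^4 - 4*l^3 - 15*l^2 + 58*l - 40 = (l - 2)*(l^3 - 2*l^2 - 19*l + 20) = (l - 2)*(l - 1)*(l^2 - l - 20) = (l - 5)*(l - 2)*(l - 1)*(l + 4)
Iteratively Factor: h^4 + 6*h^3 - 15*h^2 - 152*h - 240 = (h + 4)*(h^3 + 2*h^2 - 23*h - 60) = (h - 5)*(h + 4)*(h^2 + 7*h + 12) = (h - 5)*(h + 3)*(h + 4)*(h + 4)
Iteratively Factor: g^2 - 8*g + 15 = (g - 3)*(g - 5)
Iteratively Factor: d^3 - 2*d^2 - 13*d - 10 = (d - 5)*(d^2 + 3*d + 2) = (d - 5)*(d + 1)*(d + 2)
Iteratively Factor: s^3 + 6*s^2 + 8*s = (s + 4)*(s^2 + 2*s) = (s + 2)*(s + 4)*(s)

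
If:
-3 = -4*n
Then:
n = 3/4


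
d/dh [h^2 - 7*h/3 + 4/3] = 2*h - 7/3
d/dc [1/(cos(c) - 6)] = sin(c)/(cos(c) - 6)^2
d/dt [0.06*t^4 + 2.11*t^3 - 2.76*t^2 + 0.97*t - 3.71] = 0.24*t^3 + 6.33*t^2 - 5.52*t + 0.97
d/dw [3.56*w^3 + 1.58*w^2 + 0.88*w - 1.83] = 10.68*w^2 + 3.16*w + 0.88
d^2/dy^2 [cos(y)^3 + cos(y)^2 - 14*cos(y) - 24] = 53*cos(y)/4 - 2*cos(2*y) - 9*cos(3*y)/4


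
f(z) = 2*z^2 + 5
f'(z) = 4*z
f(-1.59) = 10.06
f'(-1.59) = -6.36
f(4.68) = 48.80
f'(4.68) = 18.72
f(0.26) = 5.14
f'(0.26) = 1.04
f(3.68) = 32.08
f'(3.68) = 14.72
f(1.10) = 7.42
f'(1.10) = 4.40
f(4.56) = 46.59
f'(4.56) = 18.24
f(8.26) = 141.46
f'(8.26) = 33.04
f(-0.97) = 6.88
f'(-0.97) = -3.88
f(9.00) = 167.00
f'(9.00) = 36.00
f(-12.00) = 293.00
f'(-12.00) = -48.00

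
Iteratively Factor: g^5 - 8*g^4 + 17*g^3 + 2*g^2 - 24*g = (g - 4)*(g^4 - 4*g^3 + g^2 + 6*g) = (g - 4)*(g + 1)*(g^3 - 5*g^2 + 6*g) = (g - 4)*(g - 3)*(g + 1)*(g^2 - 2*g) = (g - 4)*(g - 3)*(g - 2)*(g + 1)*(g)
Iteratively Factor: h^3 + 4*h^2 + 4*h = (h)*(h^2 + 4*h + 4) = h*(h + 2)*(h + 2)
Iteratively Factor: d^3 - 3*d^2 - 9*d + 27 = (d - 3)*(d^2 - 9) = (d - 3)*(d + 3)*(d - 3)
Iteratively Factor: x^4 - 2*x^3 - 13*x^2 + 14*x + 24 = (x + 3)*(x^3 - 5*x^2 + 2*x + 8) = (x + 1)*(x + 3)*(x^2 - 6*x + 8) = (x - 4)*(x + 1)*(x + 3)*(x - 2)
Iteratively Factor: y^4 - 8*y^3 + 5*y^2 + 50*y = (y + 2)*(y^3 - 10*y^2 + 25*y) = y*(y + 2)*(y^2 - 10*y + 25) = y*(y - 5)*(y + 2)*(y - 5)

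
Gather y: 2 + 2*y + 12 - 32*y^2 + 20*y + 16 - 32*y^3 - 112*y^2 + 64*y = -32*y^3 - 144*y^2 + 86*y + 30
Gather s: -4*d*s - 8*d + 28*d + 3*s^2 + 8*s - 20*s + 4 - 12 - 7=20*d + 3*s^2 + s*(-4*d - 12) - 15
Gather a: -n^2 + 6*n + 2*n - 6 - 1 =-n^2 + 8*n - 7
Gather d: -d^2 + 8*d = -d^2 + 8*d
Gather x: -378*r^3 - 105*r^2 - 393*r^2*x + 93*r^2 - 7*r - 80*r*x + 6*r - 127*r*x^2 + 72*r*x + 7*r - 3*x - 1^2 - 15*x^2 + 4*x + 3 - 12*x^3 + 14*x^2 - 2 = -378*r^3 - 12*r^2 + 6*r - 12*x^3 + x^2*(-127*r - 1) + x*(-393*r^2 - 8*r + 1)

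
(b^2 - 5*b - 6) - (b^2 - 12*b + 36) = 7*b - 42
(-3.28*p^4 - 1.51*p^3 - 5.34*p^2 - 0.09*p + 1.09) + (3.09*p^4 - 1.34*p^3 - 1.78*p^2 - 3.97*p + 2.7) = -0.19*p^4 - 2.85*p^3 - 7.12*p^2 - 4.06*p + 3.79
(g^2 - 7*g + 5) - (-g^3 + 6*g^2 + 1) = g^3 - 5*g^2 - 7*g + 4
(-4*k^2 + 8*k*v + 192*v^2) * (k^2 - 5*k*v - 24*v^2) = -4*k^4 + 28*k^3*v + 248*k^2*v^2 - 1152*k*v^3 - 4608*v^4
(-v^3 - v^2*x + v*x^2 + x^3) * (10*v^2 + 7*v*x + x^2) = -10*v^5 - 17*v^4*x + 2*v^3*x^2 + 16*v^2*x^3 + 8*v*x^4 + x^5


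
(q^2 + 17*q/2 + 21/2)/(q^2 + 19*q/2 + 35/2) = (2*q + 3)/(2*q + 5)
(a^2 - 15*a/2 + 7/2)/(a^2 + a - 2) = (a^2 - 15*a/2 + 7/2)/(a^2 + a - 2)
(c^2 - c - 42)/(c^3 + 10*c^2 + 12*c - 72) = (c - 7)/(c^2 + 4*c - 12)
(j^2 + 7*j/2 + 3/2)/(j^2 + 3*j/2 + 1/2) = (j + 3)/(j + 1)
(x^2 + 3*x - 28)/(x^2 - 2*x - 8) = (x + 7)/(x + 2)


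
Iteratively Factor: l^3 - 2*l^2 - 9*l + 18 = (l - 2)*(l^2 - 9) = (l - 3)*(l - 2)*(l + 3)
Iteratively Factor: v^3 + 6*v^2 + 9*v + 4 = (v + 1)*(v^2 + 5*v + 4) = (v + 1)^2*(v + 4)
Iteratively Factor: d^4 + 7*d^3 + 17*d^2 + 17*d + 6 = (d + 1)*(d^3 + 6*d^2 + 11*d + 6) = (d + 1)^2*(d^2 + 5*d + 6) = (d + 1)^2*(d + 3)*(d + 2)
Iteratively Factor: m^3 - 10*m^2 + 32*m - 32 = (m - 4)*(m^2 - 6*m + 8) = (m - 4)*(m - 2)*(m - 4)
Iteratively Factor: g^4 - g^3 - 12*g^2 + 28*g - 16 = (g - 2)*(g^3 + g^2 - 10*g + 8) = (g - 2)*(g - 1)*(g^2 + 2*g - 8) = (g - 2)^2*(g - 1)*(g + 4)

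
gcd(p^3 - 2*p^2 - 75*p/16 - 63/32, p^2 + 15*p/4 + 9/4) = p + 3/4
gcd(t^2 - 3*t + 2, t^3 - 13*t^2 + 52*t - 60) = t - 2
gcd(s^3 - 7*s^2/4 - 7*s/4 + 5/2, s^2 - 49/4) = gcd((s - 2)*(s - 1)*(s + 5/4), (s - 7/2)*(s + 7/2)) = 1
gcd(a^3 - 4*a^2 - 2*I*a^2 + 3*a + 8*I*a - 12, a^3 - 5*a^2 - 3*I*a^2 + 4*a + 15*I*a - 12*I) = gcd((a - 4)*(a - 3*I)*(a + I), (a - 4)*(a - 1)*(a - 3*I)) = a^2 + a*(-4 - 3*I) + 12*I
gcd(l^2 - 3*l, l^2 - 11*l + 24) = l - 3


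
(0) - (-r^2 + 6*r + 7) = r^2 - 6*r - 7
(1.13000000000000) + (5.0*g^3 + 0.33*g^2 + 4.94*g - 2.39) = 5.0*g^3 + 0.33*g^2 + 4.94*g - 1.26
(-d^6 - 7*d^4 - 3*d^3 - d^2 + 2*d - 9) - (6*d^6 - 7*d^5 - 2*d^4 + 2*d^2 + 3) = -7*d^6 + 7*d^5 - 5*d^4 - 3*d^3 - 3*d^2 + 2*d - 12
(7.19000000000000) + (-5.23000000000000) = 1.96000000000000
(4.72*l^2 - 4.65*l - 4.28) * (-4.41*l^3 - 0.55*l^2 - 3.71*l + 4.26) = -20.8152*l^5 + 17.9105*l^4 + 3.9211*l^3 + 39.7127*l^2 - 3.9302*l - 18.2328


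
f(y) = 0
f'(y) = 0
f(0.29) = 0.00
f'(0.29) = 0.00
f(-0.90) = 0.00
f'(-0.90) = 0.00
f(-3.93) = 0.00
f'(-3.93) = 0.00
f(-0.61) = 0.00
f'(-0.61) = 0.00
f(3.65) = 0.00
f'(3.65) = 0.00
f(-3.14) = 0.00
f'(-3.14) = 0.00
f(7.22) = 0.00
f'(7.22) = 0.00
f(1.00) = 0.00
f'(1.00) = 0.00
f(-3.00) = 0.00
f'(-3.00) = 0.00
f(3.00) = 0.00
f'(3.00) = 0.00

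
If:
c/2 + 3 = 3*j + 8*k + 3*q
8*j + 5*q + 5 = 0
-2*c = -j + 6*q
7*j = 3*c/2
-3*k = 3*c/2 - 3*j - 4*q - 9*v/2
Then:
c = -420/19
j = -90/19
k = -129/76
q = 125/19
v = -3827/342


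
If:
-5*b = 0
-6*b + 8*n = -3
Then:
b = 0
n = -3/8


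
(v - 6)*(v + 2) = v^2 - 4*v - 12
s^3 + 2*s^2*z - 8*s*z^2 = s*(s - 2*z)*(s + 4*z)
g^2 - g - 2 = (g - 2)*(g + 1)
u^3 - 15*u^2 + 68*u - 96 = (u - 8)*(u - 4)*(u - 3)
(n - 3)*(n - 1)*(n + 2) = n^3 - 2*n^2 - 5*n + 6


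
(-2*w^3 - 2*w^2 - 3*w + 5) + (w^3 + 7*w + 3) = -w^3 - 2*w^2 + 4*w + 8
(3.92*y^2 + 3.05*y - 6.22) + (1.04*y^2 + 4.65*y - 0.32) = 4.96*y^2 + 7.7*y - 6.54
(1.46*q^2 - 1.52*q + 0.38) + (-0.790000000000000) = 1.46*q^2 - 1.52*q - 0.41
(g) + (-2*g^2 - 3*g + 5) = -2*g^2 - 2*g + 5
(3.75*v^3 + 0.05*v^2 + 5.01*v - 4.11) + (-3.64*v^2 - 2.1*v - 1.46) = 3.75*v^3 - 3.59*v^2 + 2.91*v - 5.57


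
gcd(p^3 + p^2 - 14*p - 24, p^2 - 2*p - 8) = p^2 - 2*p - 8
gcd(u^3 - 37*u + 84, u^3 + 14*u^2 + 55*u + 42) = u + 7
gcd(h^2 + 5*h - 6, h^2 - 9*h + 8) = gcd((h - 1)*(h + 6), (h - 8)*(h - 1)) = h - 1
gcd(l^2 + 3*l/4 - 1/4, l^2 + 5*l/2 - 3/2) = 1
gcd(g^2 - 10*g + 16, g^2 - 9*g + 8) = g - 8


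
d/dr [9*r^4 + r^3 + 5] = r^2*(36*r + 3)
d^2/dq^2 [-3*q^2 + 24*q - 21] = -6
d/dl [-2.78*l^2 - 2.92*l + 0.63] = -5.56*l - 2.92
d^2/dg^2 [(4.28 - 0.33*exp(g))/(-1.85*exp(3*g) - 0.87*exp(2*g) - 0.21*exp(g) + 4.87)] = (4.5177*exp(6*g) - 130.241295*exp(5*g) - 76.038303*exp(4*g) + 22.306776*exp(3*g) - 341.002746*exp(2*g) - 72.386985*exp(g) + 3.449421)*exp(g)/(6.331625*exp(9*g) + 8.932725*exp(8*g) + 6.35697*exp(7*g) - 47.316252*exp(6*g) - 46.307988*exp(5*g) - 22.295178*exp(4*g) + 126.299562*exp(3*g) + 61.256808*exp(2*g) + 14.941647*exp(g) - 115.501303)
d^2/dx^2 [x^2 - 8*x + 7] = 2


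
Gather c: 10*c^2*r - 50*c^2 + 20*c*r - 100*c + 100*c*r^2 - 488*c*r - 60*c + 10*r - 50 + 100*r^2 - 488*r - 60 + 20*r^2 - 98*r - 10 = c^2*(10*r - 50) + c*(100*r^2 - 468*r - 160) + 120*r^2 - 576*r - 120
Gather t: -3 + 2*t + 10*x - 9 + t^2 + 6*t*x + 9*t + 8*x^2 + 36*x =t^2 + t*(6*x + 11) + 8*x^2 + 46*x - 12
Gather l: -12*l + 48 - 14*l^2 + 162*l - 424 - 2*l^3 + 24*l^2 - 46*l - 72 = -2*l^3 + 10*l^2 + 104*l - 448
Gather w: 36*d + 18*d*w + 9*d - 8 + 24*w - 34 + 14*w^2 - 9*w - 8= 45*d + 14*w^2 + w*(18*d + 15) - 50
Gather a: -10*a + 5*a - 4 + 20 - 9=7 - 5*a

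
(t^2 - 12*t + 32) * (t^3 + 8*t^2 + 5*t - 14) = t^5 - 4*t^4 - 59*t^3 + 182*t^2 + 328*t - 448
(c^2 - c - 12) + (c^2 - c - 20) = 2*c^2 - 2*c - 32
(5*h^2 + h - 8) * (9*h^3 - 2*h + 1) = 45*h^5 + 9*h^4 - 82*h^3 + 3*h^2 + 17*h - 8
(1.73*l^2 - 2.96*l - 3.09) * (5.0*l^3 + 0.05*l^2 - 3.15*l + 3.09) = 8.65*l^5 - 14.7135*l^4 - 21.0475*l^3 + 14.5152*l^2 + 0.5871*l - 9.5481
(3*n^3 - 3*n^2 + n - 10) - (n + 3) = 3*n^3 - 3*n^2 - 13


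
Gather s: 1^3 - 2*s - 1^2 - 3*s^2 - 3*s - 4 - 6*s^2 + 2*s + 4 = -9*s^2 - 3*s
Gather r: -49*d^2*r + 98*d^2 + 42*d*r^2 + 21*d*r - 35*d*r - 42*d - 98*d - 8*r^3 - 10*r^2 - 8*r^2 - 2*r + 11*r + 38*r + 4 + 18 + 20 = 98*d^2 - 140*d - 8*r^3 + r^2*(42*d - 18) + r*(-49*d^2 - 14*d + 47) + 42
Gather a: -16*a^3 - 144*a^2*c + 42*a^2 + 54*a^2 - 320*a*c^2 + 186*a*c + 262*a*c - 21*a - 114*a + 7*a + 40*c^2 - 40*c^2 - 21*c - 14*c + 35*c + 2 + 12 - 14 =-16*a^3 + a^2*(96 - 144*c) + a*(-320*c^2 + 448*c - 128)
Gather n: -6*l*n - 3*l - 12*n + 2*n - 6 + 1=-3*l + n*(-6*l - 10) - 5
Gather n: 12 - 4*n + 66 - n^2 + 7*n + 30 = -n^2 + 3*n + 108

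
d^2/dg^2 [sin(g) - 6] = -sin(g)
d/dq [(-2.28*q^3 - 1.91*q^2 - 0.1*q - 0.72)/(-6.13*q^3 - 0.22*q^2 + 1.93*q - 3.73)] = (7.105427357601e-15*q^5 - 11.2067*q^4 - 10.0268*q^3 + 8.5641*q^2 + 13.9318*q + 1.7626)/(37.5769*q^6 + 2.6972*q^5 - 23.6134*q^4 + 44.8806*q^3 + 5.3661*q^2 - 14.3978*q + 13.9129)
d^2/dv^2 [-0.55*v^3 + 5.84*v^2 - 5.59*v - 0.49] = 11.68 - 3.3*v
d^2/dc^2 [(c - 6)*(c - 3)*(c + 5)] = 6*c - 8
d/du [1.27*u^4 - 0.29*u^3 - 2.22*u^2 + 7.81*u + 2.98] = 5.08*u^3 - 0.87*u^2 - 4.44*u + 7.81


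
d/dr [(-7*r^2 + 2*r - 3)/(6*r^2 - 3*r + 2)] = (9*r^2 + 8*r - 5)/(36*r^4 - 36*r^3 + 33*r^2 - 12*r + 4)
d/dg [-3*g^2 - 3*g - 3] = -6*g - 3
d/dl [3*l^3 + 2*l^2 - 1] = l*(9*l + 4)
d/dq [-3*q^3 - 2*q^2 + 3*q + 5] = -9*q^2 - 4*q + 3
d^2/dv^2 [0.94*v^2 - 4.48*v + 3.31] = 1.88000000000000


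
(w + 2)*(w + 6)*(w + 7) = w^3 + 15*w^2 + 68*w + 84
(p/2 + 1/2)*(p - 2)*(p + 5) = p^3/2 + 2*p^2 - 7*p/2 - 5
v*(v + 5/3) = v^2 + 5*v/3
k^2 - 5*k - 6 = (k - 6)*(k + 1)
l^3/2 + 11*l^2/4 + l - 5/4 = (l/2 + 1/2)*(l - 1/2)*(l + 5)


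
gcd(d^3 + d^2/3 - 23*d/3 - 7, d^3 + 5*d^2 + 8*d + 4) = d + 1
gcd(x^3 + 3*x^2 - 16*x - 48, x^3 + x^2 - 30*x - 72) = x^2 + 7*x + 12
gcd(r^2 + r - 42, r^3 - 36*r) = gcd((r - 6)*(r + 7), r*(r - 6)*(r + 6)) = r - 6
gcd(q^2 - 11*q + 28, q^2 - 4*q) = q - 4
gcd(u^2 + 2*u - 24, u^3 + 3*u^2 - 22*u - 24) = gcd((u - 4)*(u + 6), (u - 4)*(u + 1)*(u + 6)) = u^2 + 2*u - 24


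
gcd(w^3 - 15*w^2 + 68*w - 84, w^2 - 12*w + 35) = w - 7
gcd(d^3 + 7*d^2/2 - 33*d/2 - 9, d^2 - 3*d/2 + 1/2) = 1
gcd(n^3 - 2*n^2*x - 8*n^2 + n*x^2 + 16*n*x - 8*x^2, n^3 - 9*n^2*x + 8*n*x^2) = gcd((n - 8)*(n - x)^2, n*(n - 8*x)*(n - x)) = -n + x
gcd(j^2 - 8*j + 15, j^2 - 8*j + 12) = 1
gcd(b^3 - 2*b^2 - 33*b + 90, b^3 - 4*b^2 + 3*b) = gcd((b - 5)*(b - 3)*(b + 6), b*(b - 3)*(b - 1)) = b - 3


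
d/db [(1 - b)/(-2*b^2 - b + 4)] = (2*b^2 + b - (b - 1)*(4*b + 1) - 4)/(2*b^2 + b - 4)^2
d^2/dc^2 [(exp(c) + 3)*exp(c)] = (4*exp(c) + 3)*exp(c)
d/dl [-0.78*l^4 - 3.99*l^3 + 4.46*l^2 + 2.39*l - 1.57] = -3.12*l^3 - 11.97*l^2 + 8.92*l + 2.39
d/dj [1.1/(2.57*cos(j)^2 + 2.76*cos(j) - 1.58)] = (5.654*cos(j) + 3.036)*sin(j)/(2.57*cos(j)^2 + 2.76*cos(j) - 1.58)^2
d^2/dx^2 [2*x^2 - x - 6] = 4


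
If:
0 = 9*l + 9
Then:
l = -1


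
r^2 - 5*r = r*(r - 5)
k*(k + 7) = k^2 + 7*k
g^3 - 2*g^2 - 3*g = g*(g - 3)*(g + 1)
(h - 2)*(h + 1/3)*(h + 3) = h^3 + 4*h^2/3 - 17*h/3 - 2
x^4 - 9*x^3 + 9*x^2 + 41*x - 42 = (x - 7)*(x - 3)*(x - 1)*(x + 2)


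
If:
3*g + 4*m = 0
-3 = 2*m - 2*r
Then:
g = 2 - 4*r/3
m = r - 3/2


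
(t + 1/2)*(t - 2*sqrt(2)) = t^2 - 2*sqrt(2)*t + t/2 - sqrt(2)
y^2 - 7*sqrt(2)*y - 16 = (y - 8*sqrt(2))*(y + sqrt(2))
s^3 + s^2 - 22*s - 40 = (s - 5)*(s + 2)*(s + 4)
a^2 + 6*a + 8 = (a + 2)*(a + 4)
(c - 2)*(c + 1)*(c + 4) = c^3 + 3*c^2 - 6*c - 8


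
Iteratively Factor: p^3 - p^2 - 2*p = (p)*(p^2 - p - 2) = p*(p - 2)*(p + 1)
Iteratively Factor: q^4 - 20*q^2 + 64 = (q + 2)*(q^3 - 2*q^2 - 16*q + 32) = (q - 2)*(q + 2)*(q^2 - 16) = (q - 4)*(q - 2)*(q + 2)*(q + 4)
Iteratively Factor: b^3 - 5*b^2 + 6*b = (b - 2)*(b^2 - 3*b) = (b - 3)*(b - 2)*(b)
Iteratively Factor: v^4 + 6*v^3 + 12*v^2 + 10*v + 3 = (v + 1)*(v^3 + 5*v^2 + 7*v + 3) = (v + 1)^2*(v^2 + 4*v + 3) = (v + 1)^2*(v + 3)*(v + 1)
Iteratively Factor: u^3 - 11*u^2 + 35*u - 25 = (u - 5)*(u^2 - 6*u + 5) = (u - 5)^2*(u - 1)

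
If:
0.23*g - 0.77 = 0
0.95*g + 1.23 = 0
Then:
No Solution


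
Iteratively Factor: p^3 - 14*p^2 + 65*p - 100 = (p - 5)*(p^2 - 9*p + 20) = (p - 5)^2*(p - 4)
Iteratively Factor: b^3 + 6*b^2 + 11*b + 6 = (b + 2)*(b^2 + 4*b + 3) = (b + 1)*(b + 2)*(b + 3)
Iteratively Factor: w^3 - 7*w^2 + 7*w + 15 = (w + 1)*(w^2 - 8*w + 15) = (w - 5)*(w + 1)*(w - 3)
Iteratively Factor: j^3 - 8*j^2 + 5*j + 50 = (j + 2)*(j^2 - 10*j + 25) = (j - 5)*(j + 2)*(j - 5)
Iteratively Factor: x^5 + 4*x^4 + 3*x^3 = (x + 1)*(x^4 + 3*x^3) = x*(x + 1)*(x^3 + 3*x^2) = x*(x + 1)*(x + 3)*(x^2) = x^2*(x + 1)*(x + 3)*(x)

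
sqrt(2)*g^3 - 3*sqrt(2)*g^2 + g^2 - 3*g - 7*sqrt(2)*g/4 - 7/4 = (g - 7/2)*(g + 1/2)*(sqrt(2)*g + 1)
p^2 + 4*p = p*(p + 4)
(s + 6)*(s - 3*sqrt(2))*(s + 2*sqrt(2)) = s^3 - sqrt(2)*s^2 + 6*s^2 - 12*s - 6*sqrt(2)*s - 72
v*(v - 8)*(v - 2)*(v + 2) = v^4 - 8*v^3 - 4*v^2 + 32*v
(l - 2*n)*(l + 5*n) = l^2 + 3*l*n - 10*n^2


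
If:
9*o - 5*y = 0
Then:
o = 5*y/9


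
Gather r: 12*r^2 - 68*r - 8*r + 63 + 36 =12*r^2 - 76*r + 99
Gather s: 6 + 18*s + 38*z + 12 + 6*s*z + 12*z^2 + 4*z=s*(6*z + 18) + 12*z^2 + 42*z + 18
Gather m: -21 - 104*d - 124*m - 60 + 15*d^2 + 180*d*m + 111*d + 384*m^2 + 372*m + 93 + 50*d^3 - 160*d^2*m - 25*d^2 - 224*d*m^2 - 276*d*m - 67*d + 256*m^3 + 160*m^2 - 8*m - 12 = 50*d^3 - 10*d^2 - 60*d + 256*m^3 + m^2*(544 - 224*d) + m*(-160*d^2 - 96*d + 240)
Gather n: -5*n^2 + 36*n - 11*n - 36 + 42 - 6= -5*n^2 + 25*n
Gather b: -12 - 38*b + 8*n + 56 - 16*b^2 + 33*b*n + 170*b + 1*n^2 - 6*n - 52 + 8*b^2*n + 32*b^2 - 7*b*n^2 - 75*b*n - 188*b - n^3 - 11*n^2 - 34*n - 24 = b^2*(8*n + 16) + b*(-7*n^2 - 42*n - 56) - n^3 - 10*n^2 - 32*n - 32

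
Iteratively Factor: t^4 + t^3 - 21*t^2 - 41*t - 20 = (t + 1)*(t^3 - 21*t - 20) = (t + 1)*(t + 4)*(t^2 - 4*t - 5) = (t - 5)*(t + 1)*(t + 4)*(t + 1)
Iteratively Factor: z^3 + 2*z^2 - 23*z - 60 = (z + 3)*(z^2 - z - 20) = (z - 5)*(z + 3)*(z + 4)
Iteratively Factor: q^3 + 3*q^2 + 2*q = (q)*(q^2 + 3*q + 2) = q*(q + 2)*(q + 1)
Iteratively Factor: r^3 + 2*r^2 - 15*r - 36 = (r - 4)*(r^2 + 6*r + 9) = (r - 4)*(r + 3)*(r + 3)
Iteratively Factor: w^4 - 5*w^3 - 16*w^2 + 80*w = (w - 4)*(w^3 - w^2 - 20*w) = w*(w - 4)*(w^2 - w - 20) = w*(w - 4)*(w + 4)*(w - 5)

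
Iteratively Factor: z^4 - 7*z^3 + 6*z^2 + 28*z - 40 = (z - 2)*(z^3 - 5*z^2 - 4*z + 20) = (z - 2)^2*(z^2 - 3*z - 10) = (z - 2)^2*(z + 2)*(z - 5)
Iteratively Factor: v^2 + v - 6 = (v - 2)*(v + 3)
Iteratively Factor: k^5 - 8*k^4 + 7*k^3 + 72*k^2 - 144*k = (k - 4)*(k^4 - 4*k^3 - 9*k^2 + 36*k) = (k - 4)^2*(k^3 - 9*k) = (k - 4)^2*(k + 3)*(k^2 - 3*k) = (k - 4)^2*(k - 3)*(k + 3)*(k)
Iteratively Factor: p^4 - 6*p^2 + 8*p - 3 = (p - 1)*(p^3 + p^2 - 5*p + 3) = (p - 1)^2*(p^2 + 2*p - 3) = (p - 1)^2*(p + 3)*(p - 1)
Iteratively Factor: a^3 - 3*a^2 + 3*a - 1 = (a - 1)*(a^2 - 2*a + 1) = (a - 1)^2*(a - 1)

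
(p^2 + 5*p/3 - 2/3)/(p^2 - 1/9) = 3*(p + 2)/(3*p + 1)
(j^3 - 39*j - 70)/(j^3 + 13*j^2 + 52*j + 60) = (j - 7)/(j + 6)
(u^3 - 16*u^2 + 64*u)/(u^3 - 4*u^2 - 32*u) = (u - 8)/(u + 4)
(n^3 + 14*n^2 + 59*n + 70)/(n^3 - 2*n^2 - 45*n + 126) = (n^2 + 7*n + 10)/(n^2 - 9*n + 18)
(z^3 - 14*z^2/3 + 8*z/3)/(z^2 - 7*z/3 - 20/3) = z*(3*z - 2)/(3*z + 5)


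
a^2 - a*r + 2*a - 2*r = (a + 2)*(a - r)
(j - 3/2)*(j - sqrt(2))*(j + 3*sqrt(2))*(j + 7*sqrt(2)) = j^4 - 3*j^3/2 + 9*sqrt(2)*j^3 - 27*sqrt(2)*j^2/2 + 22*j^2 - 42*sqrt(2)*j - 33*j + 63*sqrt(2)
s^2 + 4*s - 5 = (s - 1)*(s + 5)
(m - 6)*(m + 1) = m^2 - 5*m - 6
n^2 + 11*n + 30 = (n + 5)*(n + 6)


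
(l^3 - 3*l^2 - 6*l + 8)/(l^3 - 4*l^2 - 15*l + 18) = (l^2 - 2*l - 8)/(l^2 - 3*l - 18)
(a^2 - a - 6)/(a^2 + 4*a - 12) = (a^2 - a - 6)/(a^2 + 4*a - 12)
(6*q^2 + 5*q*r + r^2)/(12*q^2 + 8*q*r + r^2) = (3*q + r)/(6*q + r)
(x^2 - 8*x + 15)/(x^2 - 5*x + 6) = (x - 5)/(x - 2)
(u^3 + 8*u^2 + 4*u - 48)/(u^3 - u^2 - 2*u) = (u^2 + 10*u + 24)/(u*(u + 1))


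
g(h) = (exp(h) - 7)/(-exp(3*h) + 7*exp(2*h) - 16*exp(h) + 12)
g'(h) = (exp(h) - 7)*(3*exp(3*h) - 14*exp(2*h) + 16*exp(h))/(-exp(3*h) + 7*exp(2*h) - 16*exp(h) + 12)^2 + exp(h)/(-exp(3*h) + 7*exp(2*h) - 16*exp(h) + 12)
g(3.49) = -0.00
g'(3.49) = 0.00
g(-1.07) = -0.91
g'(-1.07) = -0.45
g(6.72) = -0.00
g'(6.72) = 0.00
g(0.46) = -22.11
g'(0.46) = -186.69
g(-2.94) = -0.62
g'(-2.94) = -0.04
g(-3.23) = -0.61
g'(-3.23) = -0.03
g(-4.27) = -0.59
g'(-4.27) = -0.01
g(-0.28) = -1.80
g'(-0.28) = -2.57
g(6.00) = 0.00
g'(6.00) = 0.00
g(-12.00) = -0.58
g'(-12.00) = 0.00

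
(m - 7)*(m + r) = m^2 + m*r - 7*m - 7*r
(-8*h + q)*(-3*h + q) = 24*h^2 - 11*h*q + q^2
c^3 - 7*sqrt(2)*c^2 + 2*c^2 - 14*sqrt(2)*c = c*(c + 2)*(c - 7*sqrt(2))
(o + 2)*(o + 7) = o^2 + 9*o + 14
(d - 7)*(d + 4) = d^2 - 3*d - 28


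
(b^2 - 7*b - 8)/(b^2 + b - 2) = (b^2 - 7*b - 8)/(b^2 + b - 2)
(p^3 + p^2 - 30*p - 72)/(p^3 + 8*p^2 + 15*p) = (p^2 - 2*p - 24)/(p*(p + 5))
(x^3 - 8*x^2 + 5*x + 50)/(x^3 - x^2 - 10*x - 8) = (x^2 - 10*x + 25)/(x^2 - 3*x - 4)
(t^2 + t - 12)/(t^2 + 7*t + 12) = (t - 3)/(t + 3)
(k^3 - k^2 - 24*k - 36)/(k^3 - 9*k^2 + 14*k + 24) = (k^2 + 5*k + 6)/(k^2 - 3*k - 4)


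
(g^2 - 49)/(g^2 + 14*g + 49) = (g - 7)/(g + 7)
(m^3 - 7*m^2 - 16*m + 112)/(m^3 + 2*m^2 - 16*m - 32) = (m - 7)/(m + 2)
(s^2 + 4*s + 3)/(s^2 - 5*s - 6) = (s + 3)/(s - 6)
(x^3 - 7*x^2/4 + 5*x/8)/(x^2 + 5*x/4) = (8*x^2 - 14*x + 5)/(2*(4*x + 5))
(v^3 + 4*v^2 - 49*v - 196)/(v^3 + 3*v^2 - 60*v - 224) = (v - 7)/(v - 8)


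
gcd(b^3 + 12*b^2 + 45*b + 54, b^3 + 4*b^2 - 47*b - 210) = b + 6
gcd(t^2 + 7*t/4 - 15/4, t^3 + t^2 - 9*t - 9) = t + 3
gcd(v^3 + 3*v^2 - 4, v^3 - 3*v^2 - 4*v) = 1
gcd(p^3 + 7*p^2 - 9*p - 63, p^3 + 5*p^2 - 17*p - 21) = p^2 + 4*p - 21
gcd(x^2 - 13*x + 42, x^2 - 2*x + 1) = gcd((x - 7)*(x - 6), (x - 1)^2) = 1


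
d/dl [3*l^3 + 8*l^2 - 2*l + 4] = 9*l^2 + 16*l - 2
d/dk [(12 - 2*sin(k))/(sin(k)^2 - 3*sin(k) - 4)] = 2*(sin(k)^2 - 12*sin(k) + 22)*cos(k)/((sin(k) - 4)^2*(sin(k) + 1)^2)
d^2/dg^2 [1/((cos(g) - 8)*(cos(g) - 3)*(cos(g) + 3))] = (-262*(1 - cos(g)^2)^2 + 12*sin(g)^6 + 3*cos(g)^6 + 88*cos(g)^5 + 304*cos(g)^3 - 2543*cos(g)^2 - 648*cos(g) + 1564)/((cos(g) - 8)^3*(cos(g) - 3)^3*(cos(g) + 3)^3)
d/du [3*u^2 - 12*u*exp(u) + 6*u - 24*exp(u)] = -12*u*exp(u) + 6*u - 36*exp(u) + 6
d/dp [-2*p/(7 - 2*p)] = -14/(2*p - 7)^2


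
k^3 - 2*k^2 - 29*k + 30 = (k - 6)*(k - 1)*(k + 5)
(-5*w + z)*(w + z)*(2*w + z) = -10*w^3 - 13*w^2*z - 2*w*z^2 + z^3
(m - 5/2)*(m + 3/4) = m^2 - 7*m/4 - 15/8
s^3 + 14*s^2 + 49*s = s*(s + 7)^2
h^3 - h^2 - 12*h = h*(h - 4)*(h + 3)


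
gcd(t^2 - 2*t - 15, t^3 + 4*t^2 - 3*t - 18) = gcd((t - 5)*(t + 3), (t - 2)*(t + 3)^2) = t + 3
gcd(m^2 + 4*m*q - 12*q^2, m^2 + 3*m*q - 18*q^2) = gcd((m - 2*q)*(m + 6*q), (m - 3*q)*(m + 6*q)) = m + 6*q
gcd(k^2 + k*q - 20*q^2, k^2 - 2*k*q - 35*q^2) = k + 5*q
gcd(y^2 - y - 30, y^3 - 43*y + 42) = y - 6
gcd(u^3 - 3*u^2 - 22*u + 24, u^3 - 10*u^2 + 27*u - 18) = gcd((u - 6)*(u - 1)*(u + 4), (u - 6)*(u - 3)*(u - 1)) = u^2 - 7*u + 6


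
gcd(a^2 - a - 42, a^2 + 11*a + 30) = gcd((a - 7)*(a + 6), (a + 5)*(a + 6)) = a + 6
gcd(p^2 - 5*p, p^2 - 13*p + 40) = p - 5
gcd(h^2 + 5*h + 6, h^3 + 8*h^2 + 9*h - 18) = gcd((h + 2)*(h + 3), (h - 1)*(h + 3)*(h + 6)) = h + 3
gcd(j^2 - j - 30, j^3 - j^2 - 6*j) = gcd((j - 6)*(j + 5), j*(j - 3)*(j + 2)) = 1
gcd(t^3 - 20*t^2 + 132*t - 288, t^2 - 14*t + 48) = t^2 - 14*t + 48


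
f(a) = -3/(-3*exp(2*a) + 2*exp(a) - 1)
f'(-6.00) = 0.01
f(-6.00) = 3.01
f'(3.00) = -0.00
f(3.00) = 0.00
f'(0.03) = -2.86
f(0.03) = 1.41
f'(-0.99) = -0.57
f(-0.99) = 4.47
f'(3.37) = -0.00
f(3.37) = 0.00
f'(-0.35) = -4.04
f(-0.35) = 2.78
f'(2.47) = -0.02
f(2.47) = 0.01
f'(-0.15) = -3.63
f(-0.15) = 2.00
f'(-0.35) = -4.04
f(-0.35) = 2.78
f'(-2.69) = 0.42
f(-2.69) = 3.42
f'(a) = -3*(6*exp(2*a) - 2*exp(a))/(-3*exp(2*a) + 2*exp(a) - 1)^2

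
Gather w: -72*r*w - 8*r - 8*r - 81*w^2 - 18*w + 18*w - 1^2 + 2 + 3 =-72*r*w - 16*r - 81*w^2 + 4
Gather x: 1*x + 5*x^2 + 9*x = 5*x^2 + 10*x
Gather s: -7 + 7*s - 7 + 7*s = 14*s - 14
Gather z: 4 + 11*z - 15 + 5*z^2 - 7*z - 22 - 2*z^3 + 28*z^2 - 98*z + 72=-2*z^3 + 33*z^2 - 94*z + 39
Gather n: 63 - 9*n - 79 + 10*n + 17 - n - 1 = 0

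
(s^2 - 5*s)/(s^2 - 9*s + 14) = s*(s - 5)/(s^2 - 9*s + 14)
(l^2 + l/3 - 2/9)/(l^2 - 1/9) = (3*l + 2)/(3*l + 1)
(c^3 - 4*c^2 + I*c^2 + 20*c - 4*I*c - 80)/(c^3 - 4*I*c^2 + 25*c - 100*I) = (c - 4)/(c - 5*I)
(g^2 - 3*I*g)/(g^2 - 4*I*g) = (g - 3*I)/(g - 4*I)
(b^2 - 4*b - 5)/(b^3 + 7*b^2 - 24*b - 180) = (b + 1)/(b^2 + 12*b + 36)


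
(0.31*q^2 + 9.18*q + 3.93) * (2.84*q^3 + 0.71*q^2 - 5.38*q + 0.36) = 0.8804*q^5 + 26.2913*q^4 + 16.0112*q^3 - 46.4865*q^2 - 17.8386*q + 1.4148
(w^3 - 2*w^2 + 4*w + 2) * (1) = w^3 - 2*w^2 + 4*w + 2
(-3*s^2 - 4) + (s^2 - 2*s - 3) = -2*s^2 - 2*s - 7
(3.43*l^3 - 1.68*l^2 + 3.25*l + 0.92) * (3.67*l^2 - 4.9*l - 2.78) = 12.5881*l^5 - 22.9726*l^4 + 10.6241*l^3 - 7.8782*l^2 - 13.543*l - 2.5576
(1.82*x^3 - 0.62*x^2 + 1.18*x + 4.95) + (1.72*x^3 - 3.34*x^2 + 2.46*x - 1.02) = 3.54*x^3 - 3.96*x^2 + 3.64*x + 3.93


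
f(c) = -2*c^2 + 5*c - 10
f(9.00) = -127.00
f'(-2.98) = 16.92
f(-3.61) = -54.11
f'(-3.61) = 19.44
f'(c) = 5 - 4*c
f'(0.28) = 3.88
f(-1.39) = -20.81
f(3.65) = -18.40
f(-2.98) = -42.66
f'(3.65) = -9.60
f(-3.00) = -43.00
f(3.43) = -16.38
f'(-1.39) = 10.56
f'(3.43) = -8.72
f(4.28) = -25.24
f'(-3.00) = 17.00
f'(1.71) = -1.84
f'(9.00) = -31.00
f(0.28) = -8.76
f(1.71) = -7.30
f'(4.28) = -12.12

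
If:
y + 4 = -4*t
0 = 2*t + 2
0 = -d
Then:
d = 0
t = -1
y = 0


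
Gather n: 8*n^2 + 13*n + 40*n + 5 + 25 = 8*n^2 + 53*n + 30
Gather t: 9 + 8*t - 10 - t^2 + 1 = -t^2 + 8*t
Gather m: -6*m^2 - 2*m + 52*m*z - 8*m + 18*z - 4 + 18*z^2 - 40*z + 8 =-6*m^2 + m*(52*z - 10) + 18*z^2 - 22*z + 4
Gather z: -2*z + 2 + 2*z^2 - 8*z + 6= 2*z^2 - 10*z + 8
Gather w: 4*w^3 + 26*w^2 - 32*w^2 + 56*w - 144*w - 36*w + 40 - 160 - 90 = 4*w^3 - 6*w^2 - 124*w - 210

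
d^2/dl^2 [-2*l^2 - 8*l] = -4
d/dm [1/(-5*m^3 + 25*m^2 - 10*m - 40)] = (3*m^2 - 10*m + 2)/(5*(m^3 - 5*m^2 + 2*m + 8)^2)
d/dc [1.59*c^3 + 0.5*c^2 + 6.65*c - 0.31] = 4.77*c^2 + 1.0*c + 6.65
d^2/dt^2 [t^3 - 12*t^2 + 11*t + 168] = 6*t - 24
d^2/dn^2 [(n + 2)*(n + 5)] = 2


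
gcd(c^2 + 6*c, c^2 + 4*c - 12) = c + 6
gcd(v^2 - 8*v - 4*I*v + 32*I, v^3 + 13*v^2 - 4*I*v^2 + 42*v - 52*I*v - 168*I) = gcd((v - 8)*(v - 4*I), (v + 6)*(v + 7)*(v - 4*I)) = v - 4*I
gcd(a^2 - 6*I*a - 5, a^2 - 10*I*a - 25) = a - 5*I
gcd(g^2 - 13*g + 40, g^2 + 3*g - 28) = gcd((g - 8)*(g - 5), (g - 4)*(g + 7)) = 1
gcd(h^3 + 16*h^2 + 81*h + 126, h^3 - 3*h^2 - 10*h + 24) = h + 3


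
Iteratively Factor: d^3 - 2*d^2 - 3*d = (d)*(d^2 - 2*d - 3) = d*(d - 3)*(d + 1)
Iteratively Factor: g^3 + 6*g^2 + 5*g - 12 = (g + 4)*(g^2 + 2*g - 3) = (g + 3)*(g + 4)*(g - 1)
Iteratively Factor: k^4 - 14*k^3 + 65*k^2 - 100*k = (k - 4)*(k^3 - 10*k^2 + 25*k) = (k - 5)*(k - 4)*(k^2 - 5*k) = (k - 5)^2*(k - 4)*(k)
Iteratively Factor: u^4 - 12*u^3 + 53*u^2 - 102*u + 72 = (u - 4)*(u^3 - 8*u^2 + 21*u - 18) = (u - 4)*(u - 2)*(u^2 - 6*u + 9) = (u - 4)*(u - 3)*(u - 2)*(u - 3)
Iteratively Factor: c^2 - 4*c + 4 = (c - 2)*(c - 2)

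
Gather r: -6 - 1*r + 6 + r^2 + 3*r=r^2 + 2*r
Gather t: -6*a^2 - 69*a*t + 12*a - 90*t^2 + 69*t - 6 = -6*a^2 + 12*a - 90*t^2 + t*(69 - 69*a) - 6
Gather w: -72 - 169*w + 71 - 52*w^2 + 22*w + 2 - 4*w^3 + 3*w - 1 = -4*w^3 - 52*w^2 - 144*w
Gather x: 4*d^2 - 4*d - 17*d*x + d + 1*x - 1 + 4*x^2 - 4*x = 4*d^2 - 3*d + 4*x^2 + x*(-17*d - 3) - 1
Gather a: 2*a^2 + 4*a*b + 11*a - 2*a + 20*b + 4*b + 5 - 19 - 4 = 2*a^2 + a*(4*b + 9) + 24*b - 18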